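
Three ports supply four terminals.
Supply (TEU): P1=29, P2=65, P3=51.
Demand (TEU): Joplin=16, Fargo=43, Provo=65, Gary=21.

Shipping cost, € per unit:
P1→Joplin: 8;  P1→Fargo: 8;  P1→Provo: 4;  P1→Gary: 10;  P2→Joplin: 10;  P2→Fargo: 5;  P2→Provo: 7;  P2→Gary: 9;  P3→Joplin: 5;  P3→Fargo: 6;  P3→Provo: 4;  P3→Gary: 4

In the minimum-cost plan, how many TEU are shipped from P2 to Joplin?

0

The minimum-cost plan:
  P1->Provo: 29 × €4 = €116
  P2->Fargo: 43 × €5 = €215
  P2->Provo: 22 × €7 = €154
  P3->Joplin: 16 × €5 = €80
  P3->Provo: 14 × €4 = €56
  P3->Gary: 21 × €4 = €84
Total cost = €705.
The route P2→Joplin is not used.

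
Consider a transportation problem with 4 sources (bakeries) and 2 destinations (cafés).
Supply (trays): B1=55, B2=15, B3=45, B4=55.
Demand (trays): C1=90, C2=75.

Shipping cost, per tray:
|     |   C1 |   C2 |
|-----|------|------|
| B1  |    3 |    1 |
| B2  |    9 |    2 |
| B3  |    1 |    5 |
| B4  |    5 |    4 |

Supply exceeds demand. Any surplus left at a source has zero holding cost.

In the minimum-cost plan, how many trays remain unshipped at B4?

5

An optimal plan:
  B1->C2: 55 trays
  B2->C2: 15 trays
  B3->C1: 45 trays
  B4->C1: 45 trays
  B4->C2: 5 trays
Total cost = 375.
B4 ships 50 of its 55, leaving 5.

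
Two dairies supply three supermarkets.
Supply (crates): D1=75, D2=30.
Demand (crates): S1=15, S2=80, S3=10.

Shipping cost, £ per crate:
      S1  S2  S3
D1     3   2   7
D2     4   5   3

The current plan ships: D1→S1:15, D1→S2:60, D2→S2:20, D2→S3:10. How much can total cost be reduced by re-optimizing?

30

Current plan cost = 15·3 + 60·2 + 20·5 + 10·3 = £295.
Optimal plan:
  D1->S2: 75 × £2 = £150
  D2->S1: 15 × £4 = £60
  D2->S2: 5 × £5 = £25
  D2->S3: 10 × £3 = £30
Optimal cost = £265.
Saving = 295 − 265 = £30.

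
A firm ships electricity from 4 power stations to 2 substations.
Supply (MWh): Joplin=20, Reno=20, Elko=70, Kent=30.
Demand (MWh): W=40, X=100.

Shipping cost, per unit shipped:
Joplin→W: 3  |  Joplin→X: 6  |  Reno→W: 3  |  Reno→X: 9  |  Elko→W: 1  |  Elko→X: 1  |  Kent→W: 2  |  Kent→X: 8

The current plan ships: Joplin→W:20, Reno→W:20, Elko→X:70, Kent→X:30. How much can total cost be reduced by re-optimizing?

60

Current plan cost = 20·3 + 20·3 + 70·1 + 30·8 = 430.
Optimal plan:
  Joplin→X: 20 MWh
  Reno→W: 20 MWh
  Elko→X: 70 MWh
  Kent→W: 20 MWh
  Kent→X: 10 MWh
Optimal cost = 370.
Saving = 430 − 370 = 60.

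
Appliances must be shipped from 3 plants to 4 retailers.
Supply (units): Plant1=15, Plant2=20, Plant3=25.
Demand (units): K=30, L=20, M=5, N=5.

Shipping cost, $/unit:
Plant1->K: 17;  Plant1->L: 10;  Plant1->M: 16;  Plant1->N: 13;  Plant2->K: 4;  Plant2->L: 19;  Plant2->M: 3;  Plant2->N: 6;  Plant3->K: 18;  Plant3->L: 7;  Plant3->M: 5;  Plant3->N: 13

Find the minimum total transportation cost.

480

One minimum-cost allocation:
  Plant1->K: 10 units
  Plant1->N: 5 units
  Plant2->K: 20 units
  Plant3->L: 20 units
  Plant3->M: 5 units
Total cost = $480.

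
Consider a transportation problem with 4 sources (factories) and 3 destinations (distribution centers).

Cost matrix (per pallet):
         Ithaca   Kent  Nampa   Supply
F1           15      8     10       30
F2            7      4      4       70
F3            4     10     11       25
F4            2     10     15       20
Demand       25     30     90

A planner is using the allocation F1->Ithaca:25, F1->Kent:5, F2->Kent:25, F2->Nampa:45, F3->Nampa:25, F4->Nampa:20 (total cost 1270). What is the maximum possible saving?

Current plan cost = 25·15 + 5·8 + 25·4 + 45·4 + 25·11 + 20·15 = 1270.
Optimal plan:
  F1 to Kent: 30 × 8 = 240
  F2 to Nampa: 70 × 4 = 280
  F3 to Ithaca: 5 × 4 = 20
  F3 to Nampa: 20 × 11 = 220
  F4 to Ithaca: 20 × 2 = 40
Optimal cost = 800.
Saving = 1270 − 800 = 470.

470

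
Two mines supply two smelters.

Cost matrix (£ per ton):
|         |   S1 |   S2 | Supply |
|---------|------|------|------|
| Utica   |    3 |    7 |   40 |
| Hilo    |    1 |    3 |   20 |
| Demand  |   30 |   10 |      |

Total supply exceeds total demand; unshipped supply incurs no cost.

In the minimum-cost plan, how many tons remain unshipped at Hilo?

An optimal plan:
  Utica to S1: 20 × £3 = £60
  Hilo to S1: 10 × £1 = £10
  Hilo to S2: 10 × £3 = £30
Total cost = £100.
Hilo ships 20 of its 20, leaving 0.

0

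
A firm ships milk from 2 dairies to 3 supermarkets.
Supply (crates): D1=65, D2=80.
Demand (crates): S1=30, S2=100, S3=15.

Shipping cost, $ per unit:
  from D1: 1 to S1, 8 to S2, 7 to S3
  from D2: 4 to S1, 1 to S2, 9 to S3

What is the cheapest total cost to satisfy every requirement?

An optimal shipping plan:
  D1->S1: 30 crates
  D1->S2: 20 crates
  D1->S3: 15 crates
  D2->S2: 80 crates
Total cost = $375.

375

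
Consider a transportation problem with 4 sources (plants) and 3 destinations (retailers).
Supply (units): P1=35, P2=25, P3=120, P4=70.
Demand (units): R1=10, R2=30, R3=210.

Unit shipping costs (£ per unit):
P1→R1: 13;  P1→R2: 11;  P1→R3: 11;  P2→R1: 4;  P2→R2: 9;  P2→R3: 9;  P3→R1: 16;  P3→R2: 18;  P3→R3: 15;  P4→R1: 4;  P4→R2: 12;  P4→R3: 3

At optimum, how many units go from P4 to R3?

Solving gives:
  P1 to R2: 30 × £11 = £330
  P1 to R3: 5 × £11 = £55
  P2 to R1: 10 × £4 = £40
  P2 to R3: 15 × £9 = £135
  P3 to R3: 120 × £15 = £1800
  P4 to R3: 70 × £3 = £210
Total cost = £2570.
So P4→R3 carries 70 units.

70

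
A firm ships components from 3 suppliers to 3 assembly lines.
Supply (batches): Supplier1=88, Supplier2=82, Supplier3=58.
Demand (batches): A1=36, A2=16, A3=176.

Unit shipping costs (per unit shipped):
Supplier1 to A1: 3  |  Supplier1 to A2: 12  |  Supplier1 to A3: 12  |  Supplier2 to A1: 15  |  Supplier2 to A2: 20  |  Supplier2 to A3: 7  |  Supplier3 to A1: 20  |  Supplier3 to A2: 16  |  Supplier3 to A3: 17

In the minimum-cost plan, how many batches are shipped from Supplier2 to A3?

The minimum-cost plan:
  Supplier1→A1: 36 batches
  Supplier1→A3: 52 batches
  Supplier2→A3: 82 batches
  Supplier3→A2: 16 batches
  Supplier3→A3: 42 batches
Total cost = 2276.
So Supplier2→A3 carries 82 batches.

82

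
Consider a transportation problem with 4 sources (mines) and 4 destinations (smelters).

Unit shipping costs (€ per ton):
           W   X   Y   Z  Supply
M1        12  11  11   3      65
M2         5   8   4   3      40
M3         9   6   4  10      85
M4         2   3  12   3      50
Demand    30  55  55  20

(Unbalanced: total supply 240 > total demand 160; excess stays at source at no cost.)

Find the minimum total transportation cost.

An optimal shipping plan:
  M1→Z: 20 × €3 = €60
  M2→W: 5 × €5 = €25
  M3→X: 30 × €6 = €180
  M3→Y: 55 × €4 = €220
  M4→W: 25 × €2 = €50
  M4→X: 25 × €3 = €75
Total = 60 + 25 + 180 + 220 + 50 + 75 = €610.

610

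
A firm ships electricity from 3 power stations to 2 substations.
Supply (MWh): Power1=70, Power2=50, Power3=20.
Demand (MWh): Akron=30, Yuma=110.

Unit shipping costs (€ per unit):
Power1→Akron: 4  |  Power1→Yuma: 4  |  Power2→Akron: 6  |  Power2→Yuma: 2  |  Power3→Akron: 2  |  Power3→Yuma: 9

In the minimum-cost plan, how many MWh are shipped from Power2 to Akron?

0

The minimum-cost plan:
  Power1->Akron: 10 MWh
  Power1->Yuma: 60 MWh
  Power2->Yuma: 50 MWh
  Power3->Akron: 20 MWh
Total cost = €420.
The route Power2→Akron is not used.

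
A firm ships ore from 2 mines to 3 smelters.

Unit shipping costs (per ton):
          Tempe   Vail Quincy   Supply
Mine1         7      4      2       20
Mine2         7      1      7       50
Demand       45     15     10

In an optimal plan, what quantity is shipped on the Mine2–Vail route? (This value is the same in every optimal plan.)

Solving gives:
  Mine1→Tempe: 10 × 7 = 70
  Mine1→Quincy: 10 × 2 = 20
  Mine2→Tempe: 35 × 7 = 245
  Mine2→Vail: 15 × 1 = 15
Total cost = 350.
So Mine2→Vail carries 15 tons.

15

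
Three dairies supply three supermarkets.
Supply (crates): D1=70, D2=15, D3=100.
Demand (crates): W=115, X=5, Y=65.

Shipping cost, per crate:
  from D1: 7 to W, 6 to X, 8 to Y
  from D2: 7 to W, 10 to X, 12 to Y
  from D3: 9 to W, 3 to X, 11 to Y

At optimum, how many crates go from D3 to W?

The minimum-cost plan:
  D1->W: 5 × 7 = 35
  D1->Y: 65 × 8 = 520
  D2->W: 15 × 7 = 105
  D3->W: 95 × 9 = 855
  D3->X: 5 × 3 = 15
Total cost = 1530.
So D3→W carries 95 crates.

95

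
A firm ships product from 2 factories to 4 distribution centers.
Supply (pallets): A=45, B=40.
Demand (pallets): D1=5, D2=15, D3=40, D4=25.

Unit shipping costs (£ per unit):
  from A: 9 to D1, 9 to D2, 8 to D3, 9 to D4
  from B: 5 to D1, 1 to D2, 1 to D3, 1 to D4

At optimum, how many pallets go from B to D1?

The minimum-cost plan:
  A→D1: 5 × £9 = £45
  A→D3: 40 × £8 = £320
  B→D2: 15 × £1 = £15
  B→D4: 25 × £1 = £25
Total cost = £405.
The route B→D1 is not used.

0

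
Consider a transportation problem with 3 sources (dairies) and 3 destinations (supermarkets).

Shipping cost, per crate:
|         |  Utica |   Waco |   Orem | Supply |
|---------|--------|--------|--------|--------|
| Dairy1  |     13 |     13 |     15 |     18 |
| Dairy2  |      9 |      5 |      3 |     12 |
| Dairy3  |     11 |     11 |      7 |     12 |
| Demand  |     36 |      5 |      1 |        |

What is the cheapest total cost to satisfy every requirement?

448

An optimal shipping plan:
  Dairy1 to Utica: 18 × 13 = 234
  Dairy2 to Utica: 6 × 9 = 54
  Dairy2 to Waco: 5 × 5 = 25
  Dairy2 to Orem: 1 × 3 = 3
  Dairy3 to Utica: 12 × 11 = 132
Total = 234 + 54 + 25 + 3 + 132 = 448.
(Supply check: Dairy1 ships 18; Dairy2 ships 12; Dairy3 ships 12.)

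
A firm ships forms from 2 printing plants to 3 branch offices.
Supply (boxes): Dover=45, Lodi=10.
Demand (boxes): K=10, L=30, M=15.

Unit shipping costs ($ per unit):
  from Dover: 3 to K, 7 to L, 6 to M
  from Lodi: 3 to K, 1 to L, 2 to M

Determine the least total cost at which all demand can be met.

An optimal shipping plan:
  Dover–K: 10 × $3 = $30
  Dover–L: 20 × $7 = $140
  Dover–M: 15 × $6 = $90
  Lodi–L: 10 × $1 = $10
Total = 30 + 140 + 90 + 10 = $270.

270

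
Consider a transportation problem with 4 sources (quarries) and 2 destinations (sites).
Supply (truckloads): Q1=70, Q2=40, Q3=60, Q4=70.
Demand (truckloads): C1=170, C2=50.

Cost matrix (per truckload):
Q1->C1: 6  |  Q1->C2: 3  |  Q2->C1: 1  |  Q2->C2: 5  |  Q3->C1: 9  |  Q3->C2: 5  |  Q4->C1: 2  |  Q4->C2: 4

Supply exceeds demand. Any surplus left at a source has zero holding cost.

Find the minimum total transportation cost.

770

A cheapest plan:
  Q1–C1: 60 × 6 = 360
  Q1–C2: 10 × 3 = 30
  Q2–C1: 40 × 1 = 40
  Q3–C2: 40 × 5 = 200
  Q4–C1: 70 × 2 = 140
Total = 360 + 30 + 40 + 200 + 140 = 770.
(Supply check: Q1 ships 70; Q2 ships 40; Q3 ships 40; Q4 ships 70.)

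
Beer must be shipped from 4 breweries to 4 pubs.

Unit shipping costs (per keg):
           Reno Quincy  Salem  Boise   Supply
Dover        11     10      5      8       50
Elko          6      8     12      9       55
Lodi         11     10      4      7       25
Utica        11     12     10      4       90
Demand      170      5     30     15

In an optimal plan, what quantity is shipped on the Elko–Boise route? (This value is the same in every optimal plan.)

0

Optimal shipments:
  Dover→Reno: 40 × 11 = 440
  Dover→Quincy: 5 × 10 = 50
  Dover→Salem: 5 × 5 = 25
  Elko→Reno: 55 × 6 = 330
  Lodi→Salem: 25 × 4 = 100
  Utica→Reno: 75 × 11 = 825
  Utica→Boise: 15 × 4 = 60
Total cost = 1830.
The route Elko→Boise is not used.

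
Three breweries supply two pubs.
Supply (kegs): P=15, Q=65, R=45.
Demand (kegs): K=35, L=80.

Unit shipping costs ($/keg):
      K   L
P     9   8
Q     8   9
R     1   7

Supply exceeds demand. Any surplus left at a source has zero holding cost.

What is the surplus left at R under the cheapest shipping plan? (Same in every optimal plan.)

0

Minimum-cost shipments:
  P->L: 15 × $8 = $120
  Q->L: 55 × $9 = $495
  R->K: 35 × $1 = $35
  R->L: 10 × $7 = $70
Total cost = $720.
R ships 45 of its 45, leaving 0.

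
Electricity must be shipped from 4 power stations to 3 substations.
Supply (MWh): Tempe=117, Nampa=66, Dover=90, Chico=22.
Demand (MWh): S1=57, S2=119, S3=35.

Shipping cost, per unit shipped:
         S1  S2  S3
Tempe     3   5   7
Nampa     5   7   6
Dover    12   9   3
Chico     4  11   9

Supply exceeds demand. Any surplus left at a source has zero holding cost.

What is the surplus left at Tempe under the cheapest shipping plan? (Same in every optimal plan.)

0

Minimum-cost shipments:
  Tempe→S2: 117 × 5 = 585
  Nampa→S1: 35 × 5 = 175
  Nampa→S2: 2 × 7 = 14
  Dover→S3: 35 × 3 = 105
  Chico→S1: 22 × 4 = 88
Total cost = 967.
Tempe ships 117 of its 117, leaving 0.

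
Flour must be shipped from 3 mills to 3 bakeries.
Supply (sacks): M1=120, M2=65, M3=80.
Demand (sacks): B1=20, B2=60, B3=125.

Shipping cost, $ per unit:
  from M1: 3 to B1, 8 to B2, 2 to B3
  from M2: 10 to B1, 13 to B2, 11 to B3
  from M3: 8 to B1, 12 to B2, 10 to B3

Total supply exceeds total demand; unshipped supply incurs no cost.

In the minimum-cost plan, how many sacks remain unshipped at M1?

Minimum-cost shipments:
  M1->B3: 120 × $2 = $240
  M2->B2: 5 × $13 = $65
  M3->B1: 20 × $8 = $160
  M3->B2: 55 × $12 = $660
  M3->B3: 5 × $10 = $50
Total cost = $1175.
M1 ships 120 of its 120, leaving 0.

0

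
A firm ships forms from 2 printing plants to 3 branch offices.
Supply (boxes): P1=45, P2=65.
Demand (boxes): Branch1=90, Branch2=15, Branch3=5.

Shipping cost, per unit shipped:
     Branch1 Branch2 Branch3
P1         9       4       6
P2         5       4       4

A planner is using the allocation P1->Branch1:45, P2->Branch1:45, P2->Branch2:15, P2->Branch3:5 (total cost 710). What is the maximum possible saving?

Current plan cost = 45·9 + 45·5 + 15·4 + 5·4 = 710.
Optimal plan:
  P1->Branch1: 25 × 9 = 225
  P1->Branch2: 15 × 4 = 60
  P1->Branch3: 5 × 6 = 30
  P2->Branch1: 65 × 5 = 325
Optimal cost = 640.
Saving = 710 − 640 = 70.

70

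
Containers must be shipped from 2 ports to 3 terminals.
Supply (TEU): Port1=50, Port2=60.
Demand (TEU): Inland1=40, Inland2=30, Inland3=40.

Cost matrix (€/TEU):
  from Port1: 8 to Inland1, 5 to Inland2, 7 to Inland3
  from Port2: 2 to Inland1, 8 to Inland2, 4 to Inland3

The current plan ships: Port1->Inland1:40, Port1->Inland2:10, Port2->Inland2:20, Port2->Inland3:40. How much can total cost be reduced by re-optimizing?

Current plan cost = 40·8 + 10·5 + 20·8 + 40·4 = €690.
Optimal plan:
  Port1->Inland2: 30 TEU
  Port1->Inland3: 20 TEU
  Port2->Inland1: 40 TEU
  Port2->Inland3: 20 TEU
Optimal cost = €450.
Saving = 690 − 450 = €240.

240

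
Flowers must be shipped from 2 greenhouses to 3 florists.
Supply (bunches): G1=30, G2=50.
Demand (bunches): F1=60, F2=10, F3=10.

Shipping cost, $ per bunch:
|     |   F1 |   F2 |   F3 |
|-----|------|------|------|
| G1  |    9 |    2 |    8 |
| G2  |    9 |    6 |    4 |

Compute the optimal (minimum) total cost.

600

A cheapest plan:
  G1–F1: 20 × $9 = $180
  G1–F2: 10 × $2 = $20
  G2–F1: 40 × $9 = $360
  G2–F3: 10 × $4 = $40
Total = 180 + 20 + 360 + 40 = $600.
(Supply check: G1 ships 30; G2 ships 50.)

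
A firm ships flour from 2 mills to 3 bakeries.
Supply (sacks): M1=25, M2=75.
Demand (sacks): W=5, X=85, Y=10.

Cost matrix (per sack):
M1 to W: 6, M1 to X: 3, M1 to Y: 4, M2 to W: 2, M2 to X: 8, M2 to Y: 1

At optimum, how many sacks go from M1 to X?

The minimum-cost plan:
  M1–X: 25 × 3 = 75
  M2–W: 5 × 2 = 10
  M2–X: 60 × 8 = 480
  M2–Y: 10 × 1 = 10
Total cost = 575.
So M1→X carries 25 sacks.

25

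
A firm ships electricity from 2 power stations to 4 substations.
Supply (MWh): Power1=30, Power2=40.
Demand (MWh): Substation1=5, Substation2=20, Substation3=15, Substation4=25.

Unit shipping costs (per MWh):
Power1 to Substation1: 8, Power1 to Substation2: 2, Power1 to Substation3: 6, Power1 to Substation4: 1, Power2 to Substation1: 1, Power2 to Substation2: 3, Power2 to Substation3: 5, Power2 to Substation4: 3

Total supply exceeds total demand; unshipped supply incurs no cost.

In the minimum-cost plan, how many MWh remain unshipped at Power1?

0

Minimum-cost shipments:
  Power1→Substation2: 5 × 2 = 10
  Power1→Substation4: 25 × 1 = 25
  Power2→Substation1: 5 × 1 = 5
  Power2→Substation2: 15 × 3 = 45
  Power2→Substation3: 15 × 5 = 75
Total cost = 160.
Power1 ships 30 of its 30, leaving 0.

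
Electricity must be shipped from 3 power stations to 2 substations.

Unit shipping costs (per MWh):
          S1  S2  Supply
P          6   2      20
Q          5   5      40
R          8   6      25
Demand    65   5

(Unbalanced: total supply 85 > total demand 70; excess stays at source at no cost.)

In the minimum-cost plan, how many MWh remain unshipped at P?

An optimal plan:
  P→S1: 15 × 6 = 90
  P→S2: 5 × 2 = 10
  Q→S1: 40 × 5 = 200
  R→S1: 10 × 8 = 80
Total cost = 380.
P ships 20 of its 20, leaving 0.

0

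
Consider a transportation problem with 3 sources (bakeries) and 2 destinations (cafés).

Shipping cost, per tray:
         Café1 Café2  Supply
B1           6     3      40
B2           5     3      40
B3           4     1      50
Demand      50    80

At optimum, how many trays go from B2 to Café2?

The minimum-cost plan:
  B1–Café1: 10 × 6 = 60
  B1–Café2: 30 × 3 = 90
  B2–Café1: 40 × 5 = 200
  B3–Café2: 50 × 1 = 50
Total cost = 400.
The route B2→Café2 is not used.

0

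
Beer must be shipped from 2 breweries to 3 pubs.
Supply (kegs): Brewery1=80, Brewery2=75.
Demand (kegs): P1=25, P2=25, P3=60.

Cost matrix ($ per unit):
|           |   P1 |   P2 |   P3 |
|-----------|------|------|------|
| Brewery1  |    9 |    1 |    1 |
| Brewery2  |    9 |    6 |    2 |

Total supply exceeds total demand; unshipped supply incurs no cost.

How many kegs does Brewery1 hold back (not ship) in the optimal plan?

Minimum-cost shipments:
  Brewery1 to P2: 25 × $1 = $25
  Brewery1 to P3: 55 × $1 = $55
  Brewery2 to P1: 25 × $9 = $225
  Brewery2 to P3: 5 × $2 = $10
Total cost = $315.
Brewery1 ships 80 of its 80, leaving 0.

0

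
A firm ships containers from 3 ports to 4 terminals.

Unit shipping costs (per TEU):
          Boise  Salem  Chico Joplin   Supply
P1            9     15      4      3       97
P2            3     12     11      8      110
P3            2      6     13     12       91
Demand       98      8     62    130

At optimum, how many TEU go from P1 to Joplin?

The minimum-cost plan:
  P1->Chico: 62 × 4 = 248
  P1->Joplin: 35 × 3 = 105
  P2->Boise: 15 × 3 = 45
  P2->Joplin: 95 × 8 = 760
  P3->Boise: 83 × 2 = 166
  P3->Salem: 8 × 6 = 48
Total cost = 1372.
So P1→Joplin carries 35 TEU.

35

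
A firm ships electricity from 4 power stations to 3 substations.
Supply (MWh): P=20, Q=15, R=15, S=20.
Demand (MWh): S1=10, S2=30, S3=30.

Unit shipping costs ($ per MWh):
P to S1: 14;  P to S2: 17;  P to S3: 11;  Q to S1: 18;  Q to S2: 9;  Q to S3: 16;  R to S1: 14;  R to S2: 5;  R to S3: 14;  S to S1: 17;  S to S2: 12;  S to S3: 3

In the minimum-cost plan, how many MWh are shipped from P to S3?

10

The minimum-cost plan:
  P–S1: 10 × $14 = $140
  P–S3: 10 × $11 = $110
  Q–S2: 15 × $9 = $135
  R–S2: 15 × $5 = $75
  S–S3: 20 × $3 = $60
Total cost = $520.
So P→S3 carries 10 MWh.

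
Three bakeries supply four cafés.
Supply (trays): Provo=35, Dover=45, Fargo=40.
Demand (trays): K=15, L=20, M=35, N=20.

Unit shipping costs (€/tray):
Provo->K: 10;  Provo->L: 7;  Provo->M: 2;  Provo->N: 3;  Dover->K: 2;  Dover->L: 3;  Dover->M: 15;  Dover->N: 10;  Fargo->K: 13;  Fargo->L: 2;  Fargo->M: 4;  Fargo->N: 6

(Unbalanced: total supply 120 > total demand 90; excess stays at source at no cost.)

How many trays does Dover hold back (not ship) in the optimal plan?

An optimal plan:
  Provo–M: 15 × €2 = €30
  Provo–N: 20 × €3 = €60
  Dover–K: 15 × €2 = €30
  Fargo–L: 20 × €2 = €40
  Fargo–M: 20 × €4 = €80
Total cost = €240.
Dover ships 15 of its 45, leaving 30.

30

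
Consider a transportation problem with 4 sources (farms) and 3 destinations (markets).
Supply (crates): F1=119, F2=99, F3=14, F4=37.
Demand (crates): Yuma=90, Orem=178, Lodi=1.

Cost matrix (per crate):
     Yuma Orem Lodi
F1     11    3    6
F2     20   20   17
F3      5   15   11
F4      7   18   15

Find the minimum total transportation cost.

An optimal shipping plan:
  F1->Orem: 119 × 3 = 357
  F2->Yuma: 39 × 20 = 780
  F2->Orem: 59 × 20 = 1180
  F2->Lodi: 1 × 17 = 17
  F3->Yuma: 14 × 5 = 70
  F4->Yuma: 37 × 7 = 259
Total = 357 + 780 + 1180 + 17 + 70 + 259 = 2663.

2663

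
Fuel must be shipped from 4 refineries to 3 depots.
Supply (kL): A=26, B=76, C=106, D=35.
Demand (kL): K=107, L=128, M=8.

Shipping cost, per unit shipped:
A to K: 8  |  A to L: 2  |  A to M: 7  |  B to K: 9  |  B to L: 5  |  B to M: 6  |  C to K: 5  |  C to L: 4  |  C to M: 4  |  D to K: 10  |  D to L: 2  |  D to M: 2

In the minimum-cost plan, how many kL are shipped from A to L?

Solving gives:
  A->L: 26 × 2 = 52
  B->K: 1 × 9 = 9
  B->L: 75 × 5 = 375
  C->K: 106 × 5 = 530
  D->L: 27 × 2 = 54
  D->M: 8 × 2 = 16
Total cost = 1036.
So A→L carries 26 kL.

26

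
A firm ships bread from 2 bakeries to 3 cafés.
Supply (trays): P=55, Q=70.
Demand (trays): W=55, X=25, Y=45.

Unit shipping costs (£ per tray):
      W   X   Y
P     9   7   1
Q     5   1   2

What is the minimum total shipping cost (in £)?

385

A cheapest plan:
  P→W: 10 × £9 = £90
  P→Y: 45 × £1 = £45
  Q→W: 45 × £5 = £225
  Q→X: 25 × £1 = £25
Total = 90 + 45 + 225 + 25 = £385.
(Supply check: P ships 55; Q ships 70.)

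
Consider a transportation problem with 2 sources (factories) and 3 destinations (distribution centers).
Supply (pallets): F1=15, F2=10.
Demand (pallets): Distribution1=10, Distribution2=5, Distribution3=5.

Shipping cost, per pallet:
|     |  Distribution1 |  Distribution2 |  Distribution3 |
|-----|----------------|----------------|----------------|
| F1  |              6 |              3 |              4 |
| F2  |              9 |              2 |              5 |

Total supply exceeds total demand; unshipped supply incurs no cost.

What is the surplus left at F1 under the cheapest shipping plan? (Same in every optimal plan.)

An optimal plan:
  F1->Distribution1: 10 × 6 = 60
  F1->Distribution3: 5 × 4 = 20
  F2->Distribution2: 5 × 2 = 10
Total cost = 90.
F1 ships 15 of its 15, leaving 0.

0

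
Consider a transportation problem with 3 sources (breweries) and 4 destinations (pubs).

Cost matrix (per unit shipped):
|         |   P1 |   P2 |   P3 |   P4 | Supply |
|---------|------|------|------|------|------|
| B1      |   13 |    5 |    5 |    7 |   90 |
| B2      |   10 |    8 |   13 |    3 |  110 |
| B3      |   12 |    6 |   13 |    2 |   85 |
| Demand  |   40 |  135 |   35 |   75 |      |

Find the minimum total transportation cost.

One minimum-cost allocation:
  B1–P2: 55 × 5 = 275
  B1–P3: 35 × 5 = 175
  B2–P1: 40 × 10 = 400
  B2–P4: 70 × 3 = 210
  B3–P2: 80 × 6 = 480
  B3–P4: 5 × 2 = 10
Total = 275 + 175 + 400 + 210 + 480 + 10 = 1550.

1550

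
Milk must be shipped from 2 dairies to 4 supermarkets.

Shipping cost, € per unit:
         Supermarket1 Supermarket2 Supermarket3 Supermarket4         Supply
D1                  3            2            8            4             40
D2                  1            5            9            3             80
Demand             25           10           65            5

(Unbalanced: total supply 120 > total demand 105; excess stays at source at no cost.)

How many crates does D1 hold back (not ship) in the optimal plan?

Minimum-cost shipments:
  D1 to Supermarket2: 10 × €2 = €20
  D1 to Supermarket3: 30 × €8 = €240
  D2 to Supermarket1: 25 × €1 = €25
  D2 to Supermarket3: 35 × €9 = €315
  D2 to Supermarket4: 5 × €3 = €15
Total cost = €615.
D1 ships 40 of its 40, leaving 0.

0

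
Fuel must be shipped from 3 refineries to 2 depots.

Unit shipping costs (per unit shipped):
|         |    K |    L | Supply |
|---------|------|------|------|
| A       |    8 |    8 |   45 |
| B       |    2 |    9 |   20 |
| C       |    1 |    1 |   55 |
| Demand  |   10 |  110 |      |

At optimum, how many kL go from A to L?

45

Solving gives:
  A–L: 45 × 8 = 360
  B–K: 10 × 2 = 20
  B–L: 10 × 9 = 90
  C–L: 55 × 1 = 55
Total cost = 525.
So A→L carries 45 kL.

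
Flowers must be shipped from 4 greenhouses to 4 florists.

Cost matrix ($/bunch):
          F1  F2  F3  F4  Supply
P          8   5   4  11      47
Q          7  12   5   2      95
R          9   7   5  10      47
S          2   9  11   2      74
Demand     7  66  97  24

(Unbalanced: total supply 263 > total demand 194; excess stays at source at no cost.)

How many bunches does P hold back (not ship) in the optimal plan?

0

An optimal plan:
  P to F2: 47 × $5 = $235
  Q to F3: 69 × $5 = $345
  Q to F4: 24 × $2 = $48
  R to F2: 19 × $7 = $133
  R to F3: 28 × $5 = $140
  S to F1: 7 × $2 = $14
Total cost = $915.
P ships 47 of its 47, leaving 0.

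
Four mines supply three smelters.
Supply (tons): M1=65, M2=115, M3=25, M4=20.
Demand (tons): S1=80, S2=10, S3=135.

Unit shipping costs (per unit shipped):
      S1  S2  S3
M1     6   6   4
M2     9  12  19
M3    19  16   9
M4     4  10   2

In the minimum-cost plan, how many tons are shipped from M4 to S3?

20

The minimum-cost plan:
  M1–S3: 65 × 4 = 260
  M2–S1: 80 × 9 = 720
  M2–S2: 10 × 12 = 120
  M2–S3: 25 × 19 = 475
  M3–S3: 25 × 9 = 225
  M4–S3: 20 × 2 = 40
Total cost = 1840.
So M4→S3 carries 20 tons.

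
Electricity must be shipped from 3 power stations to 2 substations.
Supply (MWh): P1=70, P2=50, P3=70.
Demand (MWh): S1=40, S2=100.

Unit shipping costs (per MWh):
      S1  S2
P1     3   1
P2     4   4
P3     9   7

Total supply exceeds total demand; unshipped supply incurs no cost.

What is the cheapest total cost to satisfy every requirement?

A cheapest plan:
  P1->S2: 70 × 1 = 70
  P2->S1: 40 × 4 = 160
  P2->S2: 10 × 4 = 40
  P3->S2: 20 × 7 = 140
Total = 70 + 160 + 40 + 140 = 410.

410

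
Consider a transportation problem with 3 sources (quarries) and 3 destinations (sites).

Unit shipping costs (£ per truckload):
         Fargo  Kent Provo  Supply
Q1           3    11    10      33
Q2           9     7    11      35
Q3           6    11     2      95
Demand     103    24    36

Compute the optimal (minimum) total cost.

Optimal allocation:
  Q1->Fargo: 33 × £3 = £99
  Q2->Fargo: 11 × £9 = £99
  Q2->Kent: 24 × £7 = £168
  Q3->Fargo: 59 × £6 = £354
  Q3->Provo: 36 × £2 = £72
Total = 99 + 99 + 168 + 354 + 72 = £792.

792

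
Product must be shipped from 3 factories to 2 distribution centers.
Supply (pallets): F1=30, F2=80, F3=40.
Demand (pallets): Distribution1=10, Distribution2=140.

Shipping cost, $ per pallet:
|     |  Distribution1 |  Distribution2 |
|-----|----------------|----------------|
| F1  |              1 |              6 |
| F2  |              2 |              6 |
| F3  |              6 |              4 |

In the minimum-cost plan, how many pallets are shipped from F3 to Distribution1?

Solving gives:
  F1–Distribution1: 10 × $1 = $10
  F1–Distribution2: 20 × $6 = $120
  F2–Distribution2: 80 × $6 = $480
  F3–Distribution2: 40 × $4 = $160
Total cost = $770.
The route F3→Distribution1 is not used.

0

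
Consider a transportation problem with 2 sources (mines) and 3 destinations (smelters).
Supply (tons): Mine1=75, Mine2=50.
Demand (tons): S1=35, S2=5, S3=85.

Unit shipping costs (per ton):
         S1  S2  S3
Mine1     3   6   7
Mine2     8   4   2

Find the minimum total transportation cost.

480

An optimal shipping plan:
  Mine1->S1: 35 × 3 = 105
  Mine1->S2: 5 × 6 = 30
  Mine1->S3: 35 × 7 = 245
  Mine2->S3: 50 × 2 = 100
Total = 105 + 30 + 245 + 100 = 480.
(Supply check: Mine1 ships 75; Mine2 ships 50.)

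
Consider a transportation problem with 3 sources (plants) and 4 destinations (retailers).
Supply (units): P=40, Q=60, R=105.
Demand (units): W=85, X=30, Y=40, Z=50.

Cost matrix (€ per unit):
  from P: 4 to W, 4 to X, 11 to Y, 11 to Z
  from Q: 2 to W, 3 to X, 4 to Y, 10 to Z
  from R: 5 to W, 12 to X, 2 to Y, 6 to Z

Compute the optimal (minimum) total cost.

A cheapest plan:
  P->W: 10 units
  P->X: 30 units
  Q->W: 60 units
  R->W: 15 units
  R->Y: 40 units
  R->Z: 50 units
Total cost = €735.
(Supply check: P ships 40; Q ships 60; R ships 105.)

735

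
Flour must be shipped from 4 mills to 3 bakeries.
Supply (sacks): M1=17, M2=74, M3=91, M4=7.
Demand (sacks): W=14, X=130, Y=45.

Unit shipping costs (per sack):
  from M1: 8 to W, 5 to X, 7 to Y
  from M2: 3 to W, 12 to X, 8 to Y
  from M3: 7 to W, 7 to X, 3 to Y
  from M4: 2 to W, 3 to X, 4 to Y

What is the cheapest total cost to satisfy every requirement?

Optimal allocation:
  M1→X: 17 × 5 = 85
  M2→W: 14 × 3 = 42
  M2→X: 60 × 12 = 720
  M3→X: 46 × 7 = 322
  M3→Y: 45 × 3 = 135
  M4→X: 7 × 3 = 21
Total = 85 + 42 + 720 + 322 + 135 + 21 = 1325.

1325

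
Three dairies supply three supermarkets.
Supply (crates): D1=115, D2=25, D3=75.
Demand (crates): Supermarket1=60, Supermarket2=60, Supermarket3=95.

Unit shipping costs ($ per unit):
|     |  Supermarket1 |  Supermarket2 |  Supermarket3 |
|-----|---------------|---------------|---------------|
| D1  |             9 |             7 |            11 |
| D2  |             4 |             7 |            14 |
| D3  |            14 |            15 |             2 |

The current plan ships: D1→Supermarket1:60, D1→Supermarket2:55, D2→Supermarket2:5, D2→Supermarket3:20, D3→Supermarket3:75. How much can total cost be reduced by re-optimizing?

185

Current plan cost = 60·9 + 55·7 + 5·7 + 20·14 + 75·2 = $1390.
Optimal plan:
  D1–Supermarket1: 35 × $9 = $315
  D1–Supermarket2: 60 × $7 = $420
  D1–Supermarket3: 20 × $11 = $220
  D2–Supermarket1: 25 × $4 = $100
  D3–Supermarket3: 75 × $2 = $150
Optimal cost = $1205.
Saving = 1390 − 1205 = $185.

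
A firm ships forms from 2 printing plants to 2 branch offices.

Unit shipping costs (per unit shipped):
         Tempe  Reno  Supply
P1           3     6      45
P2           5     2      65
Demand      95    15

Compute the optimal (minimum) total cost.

Optimal allocation:
  P1–Tempe: 45 × 3 = 135
  P2–Tempe: 50 × 5 = 250
  P2–Reno: 15 × 2 = 30
Total = 135 + 250 + 30 = 415.
(Supply check: P1 ships 45; P2 ships 65.)

415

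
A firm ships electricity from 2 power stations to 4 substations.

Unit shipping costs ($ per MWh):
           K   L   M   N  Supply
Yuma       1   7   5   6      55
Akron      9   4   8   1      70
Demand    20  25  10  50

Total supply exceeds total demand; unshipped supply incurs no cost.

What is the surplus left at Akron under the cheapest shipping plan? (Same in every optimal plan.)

Minimum-cost shipments:
  Yuma->K: 20 × $1 = $20
  Yuma->L: 5 × $7 = $35
  Yuma->M: 10 × $5 = $50
  Akron->L: 20 × $4 = $80
  Akron->N: 50 × $1 = $50
Total cost = $235.
Akron ships 70 of its 70, leaving 0.

0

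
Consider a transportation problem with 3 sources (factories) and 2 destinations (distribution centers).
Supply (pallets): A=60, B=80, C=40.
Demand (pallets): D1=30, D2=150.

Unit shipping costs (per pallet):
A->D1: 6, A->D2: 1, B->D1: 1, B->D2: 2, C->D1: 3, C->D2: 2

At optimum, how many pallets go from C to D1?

Solving gives:
  A→D2: 60 × 1 = 60
  B→D1: 30 × 1 = 30
  B→D2: 50 × 2 = 100
  C→D2: 40 × 2 = 80
Total cost = 270.
The route C→D1 is not used.

0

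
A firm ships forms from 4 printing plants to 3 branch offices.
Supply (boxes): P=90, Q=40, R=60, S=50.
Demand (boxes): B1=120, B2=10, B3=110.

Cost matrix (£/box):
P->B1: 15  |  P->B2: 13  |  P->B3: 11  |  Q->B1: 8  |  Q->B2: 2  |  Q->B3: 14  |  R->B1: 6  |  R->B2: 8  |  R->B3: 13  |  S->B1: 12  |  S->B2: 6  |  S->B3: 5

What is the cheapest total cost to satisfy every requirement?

1980

One minimum-cost allocation:
  P→B1: 30 × £15 = £450
  P→B3: 60 × £11 = £660
  Q→B1: 30 × £8 = £240
  Q→B2: 10 × £2 = £20
  R→B1: 60 × £6 = £360
  S→B3: 50 × £5 = £250
Total = 450 + 660 + 240 + 20 + 360 + 250 = £1980.
(Supply check: P ships 90; Q ships 40; R ships 60; S ships 50.)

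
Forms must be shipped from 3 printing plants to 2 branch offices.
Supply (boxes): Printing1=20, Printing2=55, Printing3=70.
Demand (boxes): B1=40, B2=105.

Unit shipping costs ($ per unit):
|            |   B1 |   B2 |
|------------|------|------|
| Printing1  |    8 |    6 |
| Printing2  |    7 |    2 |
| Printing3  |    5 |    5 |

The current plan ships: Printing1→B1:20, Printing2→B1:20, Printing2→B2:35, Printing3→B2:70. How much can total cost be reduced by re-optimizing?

140

Current plan cost = 20·8 + 20·7 + 35·2 + 70·5 = $720.
Optimal plan:
  Printing1 to B2: 20 × $6 = $120
  Printing2 to B2: 55 × $2 = $110
  Printing3 to B1: 40 × $5 = $200
  Printing3 to B2: 30 × $5 = $150
Optimal cost = $580.
Saving = 720 − 580 = $140.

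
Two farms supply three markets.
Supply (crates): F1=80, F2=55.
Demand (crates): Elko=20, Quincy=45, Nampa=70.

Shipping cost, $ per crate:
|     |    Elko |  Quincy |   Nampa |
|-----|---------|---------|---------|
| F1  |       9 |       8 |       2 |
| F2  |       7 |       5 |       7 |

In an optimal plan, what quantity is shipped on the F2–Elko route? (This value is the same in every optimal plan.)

10

Optimal shipments:
  F1->Elko: 10 crates
  F1->Nampa: 70 crates
  F2->Elko: 10 crates
  F2->Quincy: 45 crates
Total cost = $525.
So F2→Elko carries 10 crates.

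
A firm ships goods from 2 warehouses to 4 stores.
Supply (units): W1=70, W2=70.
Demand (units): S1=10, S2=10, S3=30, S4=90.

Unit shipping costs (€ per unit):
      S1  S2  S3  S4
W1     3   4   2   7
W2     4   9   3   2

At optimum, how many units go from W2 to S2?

0

Solving gives:
  W1–S1: 10 × €3 = €30
  W1–S2: 10 × €4 = €40
  W1–S3: 30 × €2 = €60
  W1–S4: 20 × €7 = €140
  W2–S4: 70 × €2 = €140
Total cost = €410.
The route W2→S2 is not used.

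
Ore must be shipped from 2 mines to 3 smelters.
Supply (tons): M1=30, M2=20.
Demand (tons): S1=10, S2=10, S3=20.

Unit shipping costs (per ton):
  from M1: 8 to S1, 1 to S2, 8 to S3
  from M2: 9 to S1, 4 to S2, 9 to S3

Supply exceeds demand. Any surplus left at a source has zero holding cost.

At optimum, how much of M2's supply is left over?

An optimal plan:
  M1–S1: 10 tons
  M1–S2: 10 tons
  M1–S3: 10 tons
  M2–S3: 10 tons
Total cost = 260.
M2 ships 10 of its 20, leaving 10.

10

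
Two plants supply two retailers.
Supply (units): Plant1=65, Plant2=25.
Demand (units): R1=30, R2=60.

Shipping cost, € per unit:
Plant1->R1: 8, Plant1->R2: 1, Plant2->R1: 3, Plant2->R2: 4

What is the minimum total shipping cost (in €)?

A cheapest plan:
  Plant1->R1: 5 × €8 = €40
  Plant1->R2: 60 × €1 = €60
  Plant2->R1: 25 × €3 = €75
Total = 40 + 60 + 75 = €175.
(Supply check: Plant1 ships 65; Plant2 ships 25.)

175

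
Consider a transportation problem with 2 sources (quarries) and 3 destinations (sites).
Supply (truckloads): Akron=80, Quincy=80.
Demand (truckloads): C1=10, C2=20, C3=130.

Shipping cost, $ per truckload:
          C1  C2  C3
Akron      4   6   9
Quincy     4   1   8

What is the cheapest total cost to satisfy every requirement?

A cheapest plan:
  Akron→C1: 10 truckloads
  Akron→C3: 70 truckloads
  Quincy→C2: 20 truckloads
  Quincy→C3: 60 truckloads
Total cost = $1170.

1170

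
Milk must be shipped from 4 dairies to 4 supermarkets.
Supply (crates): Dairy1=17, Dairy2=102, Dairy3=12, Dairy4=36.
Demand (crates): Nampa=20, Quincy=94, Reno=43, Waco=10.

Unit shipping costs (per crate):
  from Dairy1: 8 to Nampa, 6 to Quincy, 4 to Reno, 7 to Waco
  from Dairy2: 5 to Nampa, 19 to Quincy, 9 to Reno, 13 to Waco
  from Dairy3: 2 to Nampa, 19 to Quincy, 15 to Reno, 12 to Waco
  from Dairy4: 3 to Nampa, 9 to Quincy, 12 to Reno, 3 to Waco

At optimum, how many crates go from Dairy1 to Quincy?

17

Solving gives:
  Dairy1->Quincy: 17 × 6 = 102
  Dairy2->Nampa: 8 × 5 = 40
  Dairy2->Quincy: 41 × 19 = 779
  Dairy2->Reno: 43 × 9 = 387
  Dairy2->Waco: 10 × 13 = 130
  Dairy3->Nampa: 12 × 2 = 24
  Dairy4->Quincy: 36 × 9 = 324
Total cost = 1786.
So Dairy1→Quincy carries 17 crates.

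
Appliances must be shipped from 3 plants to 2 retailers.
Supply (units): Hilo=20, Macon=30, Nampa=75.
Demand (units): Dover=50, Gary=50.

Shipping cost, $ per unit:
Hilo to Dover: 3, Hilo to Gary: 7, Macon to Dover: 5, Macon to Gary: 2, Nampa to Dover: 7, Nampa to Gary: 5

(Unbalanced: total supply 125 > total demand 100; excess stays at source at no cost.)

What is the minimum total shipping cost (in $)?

430

Optimal allocation:
  Hilo→Dover: 20 units
  Macon→Gary: 30 units
  Nampa→Dover: 30 units
  Nampa→Gary: 20 units
Total cost = $430.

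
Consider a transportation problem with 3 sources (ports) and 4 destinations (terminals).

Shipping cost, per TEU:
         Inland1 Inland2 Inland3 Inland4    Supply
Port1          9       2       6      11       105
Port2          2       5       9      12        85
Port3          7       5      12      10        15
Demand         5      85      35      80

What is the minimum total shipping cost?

Optimal allocation:
  Port1–Inland2: 85 × 2 = 170
  Port1–Inland3: 20 × 6 = 120
  Port2–Inland1: 5 × 2 = 10
  Port2–Inland3: 15 × 9 = 135
  Port2–Inland4: 65 × 12 = 780
  Port3–Inland4: 15 × 10 = 150
Total = 170 + 120 + 10 + 135 + 780 + 150 = 1365.
(Supply check: Port1 ships 105; Port2 ships 85; Port3 ships 15.)

1365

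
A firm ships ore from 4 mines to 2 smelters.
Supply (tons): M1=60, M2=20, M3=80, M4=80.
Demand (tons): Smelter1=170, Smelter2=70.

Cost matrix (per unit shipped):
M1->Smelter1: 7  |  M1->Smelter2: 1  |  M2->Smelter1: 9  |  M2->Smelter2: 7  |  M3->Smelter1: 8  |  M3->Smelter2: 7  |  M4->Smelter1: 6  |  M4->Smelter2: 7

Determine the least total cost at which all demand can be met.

1340

One minimum-cost allocation:
  M1 to Smelter2: 60 × 1 = 60
  M2 to Smelter1: 10 × 9 = 90
  M2 to Smelter2: 10 × 7 = 70
  M3 to Smelter1: 80 × 8 = 640
  M4 to Smelter1: 80 × 6 = 480
Total = 60 + 90 + 70 + 640 + 480 = 1340.
(Supply check: M1 ships 60; M2 ships 20; M3 ships 80; M4 ships 80.)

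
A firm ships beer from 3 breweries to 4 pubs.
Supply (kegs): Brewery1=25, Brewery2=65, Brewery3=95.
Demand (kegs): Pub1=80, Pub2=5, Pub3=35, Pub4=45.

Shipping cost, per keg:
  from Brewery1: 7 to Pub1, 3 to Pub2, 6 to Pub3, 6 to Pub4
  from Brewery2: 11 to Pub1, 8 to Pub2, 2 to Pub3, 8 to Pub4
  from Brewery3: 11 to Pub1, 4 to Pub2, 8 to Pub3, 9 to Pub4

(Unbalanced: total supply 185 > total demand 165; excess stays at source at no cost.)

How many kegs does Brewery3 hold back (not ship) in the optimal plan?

Minimum-cost shipments:
  Brewery1–Pub1: 25 × 7 = 175
  Brewery2–Pub3: 35 × 2 = 70
  Brewery2–Pub4: 30 × 8 = 240
  Brewery3–Pub1: 55 × 11 = 605
  Brewery3–Pub2: 5 × 4 = 20
  Brewery3–Pub4: 15 × 9 = 135
Total cost = 1245.
Brewery3 ships 75 of its 95, leaving 20.

20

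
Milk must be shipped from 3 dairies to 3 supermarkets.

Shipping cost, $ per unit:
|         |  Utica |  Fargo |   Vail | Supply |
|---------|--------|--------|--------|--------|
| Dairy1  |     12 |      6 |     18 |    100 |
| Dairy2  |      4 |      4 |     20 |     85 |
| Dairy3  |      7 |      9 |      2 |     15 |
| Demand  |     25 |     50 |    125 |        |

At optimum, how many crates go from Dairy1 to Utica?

0

The minimum-cost plan:
  Dairy1–Vail: 100 × $18 = $1800
  Dairy2–Utica: 25 × $4 = $100
  Dairy2–Fargo: 50 × $4 = $200
  Dairy2–Vail: 10 × $20 = $200
  Dairy3–Vail: 15 × $2 = $30
Total cost = $2330.
The route Dairy1→Utica is not used.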